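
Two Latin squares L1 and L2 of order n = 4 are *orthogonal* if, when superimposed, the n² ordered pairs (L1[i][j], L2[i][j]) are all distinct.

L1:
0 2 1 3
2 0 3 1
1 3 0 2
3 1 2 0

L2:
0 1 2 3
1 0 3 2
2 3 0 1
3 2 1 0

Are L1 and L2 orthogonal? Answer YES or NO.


Form the n² = 16 superimposed pairs (L1[i][j], L2[i][j]), row by row (rows and columns indexed from 0):
row 0: (0,0) (2,1) (1,2) (3,3)
row 1: (2,1) (0,0) (3,3) (1,2)
row 2: (1,2) (3,3) (0,0) (2,1)
row 3: (3,3) (1,2) (2,1) (0,0)
Orthogonality requires all 16 pairs distinct.
But the pair (2,1) repeats: cell (0,1) has L1 = 2, L2 = 1, and cell (1,0) has L1 = 2, L2 = 1.
A repeated pair means some other pair never occurs (only 4 distinct pairs out of 16), so the squares are not orthogonal.
Conclusion: NO.

NO


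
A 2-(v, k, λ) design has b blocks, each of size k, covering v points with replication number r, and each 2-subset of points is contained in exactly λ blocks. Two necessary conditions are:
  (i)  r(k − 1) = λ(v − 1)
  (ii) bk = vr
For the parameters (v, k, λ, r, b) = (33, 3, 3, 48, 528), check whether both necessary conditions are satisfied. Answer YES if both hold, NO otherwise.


Condition (i): r(k − 1) = 48·2 = 96; λ(v − 1) = 3·32 = 96. Match? YES.
Condition (ii): bk = 528·3 = 1584; vr = 33·48 = 1584. Match? YES.
Both conditions hold? YES.

YES


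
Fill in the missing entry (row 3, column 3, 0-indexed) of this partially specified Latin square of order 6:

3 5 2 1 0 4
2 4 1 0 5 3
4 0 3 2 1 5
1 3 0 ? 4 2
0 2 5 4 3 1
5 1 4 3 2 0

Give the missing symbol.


Row 3 contains symbols [0, 1, 2, 3, 4] — missing [5].
Column 3 contains symbols [0, 1, 2, 3, 4] — missing [5].
The missing symbol must appear in both missing sets; intersection = [5].
Therefore the hidden value is 5.

Missing value = 5.


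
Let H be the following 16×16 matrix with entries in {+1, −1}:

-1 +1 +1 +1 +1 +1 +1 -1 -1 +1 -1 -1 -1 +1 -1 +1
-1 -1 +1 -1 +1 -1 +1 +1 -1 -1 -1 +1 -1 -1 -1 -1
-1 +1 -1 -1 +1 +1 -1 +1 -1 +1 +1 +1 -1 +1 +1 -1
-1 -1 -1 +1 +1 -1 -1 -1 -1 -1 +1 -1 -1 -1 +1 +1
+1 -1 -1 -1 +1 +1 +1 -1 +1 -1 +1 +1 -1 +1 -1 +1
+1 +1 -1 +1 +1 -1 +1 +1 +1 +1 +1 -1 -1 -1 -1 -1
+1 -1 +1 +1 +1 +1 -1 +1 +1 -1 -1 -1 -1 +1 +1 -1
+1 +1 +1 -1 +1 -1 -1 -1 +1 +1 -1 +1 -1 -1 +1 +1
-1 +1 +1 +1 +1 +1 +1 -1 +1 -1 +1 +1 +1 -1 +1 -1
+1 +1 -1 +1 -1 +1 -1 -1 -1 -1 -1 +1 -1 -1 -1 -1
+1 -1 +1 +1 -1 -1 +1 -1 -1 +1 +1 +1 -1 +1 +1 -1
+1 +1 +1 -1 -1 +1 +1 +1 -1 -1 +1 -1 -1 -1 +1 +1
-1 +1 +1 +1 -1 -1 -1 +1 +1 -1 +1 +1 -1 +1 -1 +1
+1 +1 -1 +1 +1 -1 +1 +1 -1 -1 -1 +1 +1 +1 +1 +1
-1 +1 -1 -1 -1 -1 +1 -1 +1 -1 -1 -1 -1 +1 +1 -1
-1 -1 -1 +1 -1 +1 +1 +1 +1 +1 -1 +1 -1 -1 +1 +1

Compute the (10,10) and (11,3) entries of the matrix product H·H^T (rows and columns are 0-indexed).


Row 3 of H: [-1, -1, -1, 1, 1, -1, -1, -1, -1, -1, 1, -1, -1, -1, 1, 1].
Row 10 of H: [1, -1, 1, 1, -1, -1, 1, -1, -1, 1, 1, 1, -1, 1, 1, -1].
Row 11 of H: [1, 1, 1, -1, -1, 1, 1, 1, -1, -1, 1, -1, -1, -1, 1, 1].
(H·H^T)[10][10] = Σ_j H[10][j]·H[10][j] = (1)² + (-1)² + (1)² + (1)² + (-1)² + (-1)² + (1)² + (-1)² + (-1)² + (1)² + (1)² + (1)² + (-1)² + (1)² + (1)² + (-1)² = 1 + 1 + 1 + 1 + 1 + 1 + 1 + 1 + 1 + 1 + 1 + 1 + 1 + 1 + 1 + 1 = 16.
(H·H^T)[11][3] = Σ_j H[11][j]·H[3][j] = (1)·(-1) + (1)·(-1) + (1)·(-1) + (-1)·(1) + (-1)·(1) + (1)·(-1) + (1)·(-1) + (1)·(-1) + (-1)·(-1) + (-1)·(-1) + (1)·(1) + (-1)·(-1) + (-1)·(-1) + (-1)·(-1) + (1)·(1) + (1)·(1) = -1 + -1 + -1 + -1 + -1 + -1 + -1 + -1 + 1 + 1 + 1 + 1 + 1 + 1 + 1 + 1 = 0.
So rows 11 and 3 are orthogonal; the diagonal entry equals n = 16.

(10,10) entry = 16; (11,3) entry = 0.


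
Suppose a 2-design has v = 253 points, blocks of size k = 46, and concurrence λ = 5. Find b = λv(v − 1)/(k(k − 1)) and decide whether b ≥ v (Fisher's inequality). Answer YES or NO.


r = λ(v − 1)/(k − 1) = 5·252/45 = 28.
b = vr/k = 253·28/46 = 154.
Fisher's inequality: b ≥ v ⇔ 154 ≥ 253? NO.

NO


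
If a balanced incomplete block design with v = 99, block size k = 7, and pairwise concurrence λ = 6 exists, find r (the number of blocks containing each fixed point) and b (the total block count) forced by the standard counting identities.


Any 2-(v, k, λ) BIBD satisfies two necessary conditions:
  (i)  Each point sits in r blocks, and counting incidences through any fixed point gives r(k − 1) = λ(v − 1), so r = λ(v − 1)/(k − 1).
  (ii) Total incidences bk = vr, so b = vr/k.
Step 1: r = λ(v − 1)/(k − 1) = 6·(99 − 1)/(7 − 1) = 6·98/6 = 588/6 = 98.
Step 2: b = vr/k = 99·98/7 = 9702/7 = 1386.
Check integrality: r = 98 ∈ Z ✓, b = 1386 ∈ Z ✓.
(These identities are necessary conditions: they determine r and b for any design with these parameters, but do not by themselves prove that one exists.)

r = 98, b = 1386.


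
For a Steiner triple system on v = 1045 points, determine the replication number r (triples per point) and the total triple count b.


An STS(v) is a 2-(v, 3, 1) BIBD: block size k = 3, λ = 1.
Replication: r(k − 1) = λ(v − 1) ⇒ r·2 = 1045 − 1 = 1044 ⇒ r = 522.
Block count: b = v(v − 1)/6 = 1045·1044/6 = 1090980/6 = 181830.

r = 522, b = 181830.


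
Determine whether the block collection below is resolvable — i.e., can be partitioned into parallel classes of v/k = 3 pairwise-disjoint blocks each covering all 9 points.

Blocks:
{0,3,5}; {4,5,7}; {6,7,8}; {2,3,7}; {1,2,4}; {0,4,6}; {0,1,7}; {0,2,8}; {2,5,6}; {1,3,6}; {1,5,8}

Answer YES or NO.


v = 9, block size k = 3, number of blocks = 11.
For resolvability, blocks must partition into parallel classes of size v/k = 3.
Total blocks must therefore be a multiple of 3: 11 = 3·3 + 2 ⇒ not divisible ✗.
Resolvable? NO.

NO


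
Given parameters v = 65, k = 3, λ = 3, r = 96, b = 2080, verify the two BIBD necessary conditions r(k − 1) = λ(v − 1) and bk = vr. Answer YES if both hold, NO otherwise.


Condition (i): r(k − 1) = 96·2 = 192; λ(v − 1) = 3·64 = 192. Match? YES.
Condition (ii): bk = 2080·3 = 6240; vr = 65·96 = 6240. Match? YES.
Both conditions hold? YES.

YES


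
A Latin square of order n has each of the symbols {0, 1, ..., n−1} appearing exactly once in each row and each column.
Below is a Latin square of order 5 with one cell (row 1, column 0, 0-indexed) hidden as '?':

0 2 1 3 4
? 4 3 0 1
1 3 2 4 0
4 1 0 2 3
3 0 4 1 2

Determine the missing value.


Row 1 contains symbols [0, 1, 3, 4] — missing [2].
Column 0 contains symbols [0, 1, 3, 4] — missing [2].
The missing symbol must appear in both missing sets; intersection = [2].
Therefore the hidden value is 2.

Missing value = 2.


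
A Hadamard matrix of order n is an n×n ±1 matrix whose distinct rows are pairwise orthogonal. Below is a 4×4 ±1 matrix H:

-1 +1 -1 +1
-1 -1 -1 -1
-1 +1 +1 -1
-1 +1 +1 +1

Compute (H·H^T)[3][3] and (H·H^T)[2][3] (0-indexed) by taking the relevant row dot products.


Row 2 of H: [-1, 1, 1, -1].
Row 3 of H: [-1, 1, 1, 1].
(H·H^T)[3][3] = Σ_j H[3][j]·H[3][j] = (-1)² + (1)² + (1)² + (1)² = 1 + 1 + 1 + 1 = 4.
(H·H^T)[2][3] = Σ_j H[2][j]·H[3][j] = (-1)·(-1) + (1)·(1) + (1)·(1) + (-1)·(1) = 1 + 1 + 1 + -1 = 2.
Rows 2 and 3 are not orthogonal (dot product = 2 ≠ 0), so H is not a Hadamard matrix.

(3,3) entry = 4; (2,3) entry = 2.


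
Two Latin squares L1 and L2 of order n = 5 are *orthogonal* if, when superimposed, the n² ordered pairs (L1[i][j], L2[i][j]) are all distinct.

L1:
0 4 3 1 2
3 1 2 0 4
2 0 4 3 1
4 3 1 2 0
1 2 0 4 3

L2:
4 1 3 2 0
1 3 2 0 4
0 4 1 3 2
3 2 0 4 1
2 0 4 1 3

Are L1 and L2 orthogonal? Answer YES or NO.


Form the n² = 25 superimposed pairs (L1[i][j], L2[i][j]), row by row (rows and columns indexed from 0):
row 0: (0,4) (4,1) (3,3) (1,2) (2,0)
row 1: (3,1) (1,3) (2,2) (0,0) (4,4)
row 2: (2,0) (0,4) (4,1) (3,3) (1,2)
row 3: (4,3) (3,2) (1,0) (2,4) (0,1)
row 4: (1,2) (2,0) (0,4) (4,1) (3,3)
Orthogonality requires all 25 pairs distinct.
But the pair (2,0) repeats: cell (0,4) has L1 = 2, L2 = 0, and cell (2,0) has L1 = 2, L2 = 0.
A repeated pair means some other pair never occurs (only 15 distinct pairs out of 25), so the squares are not orthogonal.
Conclusion: NO.

NO


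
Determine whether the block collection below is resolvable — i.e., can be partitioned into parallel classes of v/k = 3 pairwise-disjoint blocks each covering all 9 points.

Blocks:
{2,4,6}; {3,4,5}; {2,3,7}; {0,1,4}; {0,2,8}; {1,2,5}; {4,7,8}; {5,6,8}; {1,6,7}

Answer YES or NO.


v = 9, block size k = 3, number of blocks = 9.
For resolvability, blocks must partition into parallel classes of size v/k = 3.
Total blocks must therefore be a multiple of 3: 9 = 3·3 + 0 ⇒ divisible ✓.
Consider block {2,4,6}. It intersects every other block in the collection, so no parallel class of size 3 can contain it.
Since every block must belong to some parallel class in a resolution, the collection cannot be partitioned into parallel classes.
Resolvable? NO.

NO


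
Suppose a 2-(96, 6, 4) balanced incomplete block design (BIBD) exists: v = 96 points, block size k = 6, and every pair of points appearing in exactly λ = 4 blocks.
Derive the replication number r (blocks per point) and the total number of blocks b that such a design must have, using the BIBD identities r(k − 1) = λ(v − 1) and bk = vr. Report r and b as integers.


Any 2-(v, k, λ) BIBD satisfies two necessary conditions:
  (i)  Each point sits in r blocks, and counting incidences through any fixed point gives r(k − 1) = λ(v − 1), so r = λ(v − 1)/(k − 1).
  (ii) Total incidences bk = vr, so b = vr/k.
Step 1: r = λ(v − 1)/(k − 1) = 4·(96 − 1)/(6 − 1) = 4·95/5 = 380/5 = 76.
Step 2: b = vr/k = 96·76/6 = 7296/6 = 1216.
Check integrality: r = 76 ∈ Z ✓, b = 1216 ∈ Z ✓.
(These identities are necessary conditions: they determine r and b for any design with these parameters, but do not by themselves prove that one exists.)

r = 76, b = 1216.


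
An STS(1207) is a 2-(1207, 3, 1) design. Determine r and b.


An STS(v) is a 2-(v, 3, 1) BIBD: block size k = 3, λ = 1.
Replication: r(k − 1) = λ(v − 1) ⇒ r·2 = 1207 − 1 = 1206 ⇒ r = 603.
Block count: bk = vr ⇒ b·3 = 1207·603 = 727821 ⇒ b = 242607.

r = 603, b = 242607.


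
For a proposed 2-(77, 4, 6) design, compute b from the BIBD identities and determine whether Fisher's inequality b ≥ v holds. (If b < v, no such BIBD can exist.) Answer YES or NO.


r = λ(v − 1)/(k − 1) = 6·76/3 = 152.
b = vr/k = 77·152/4 = 2926.
Fisher's inequality: b ≥ v ⇔ 2926 ≥ 77? YES.

YES


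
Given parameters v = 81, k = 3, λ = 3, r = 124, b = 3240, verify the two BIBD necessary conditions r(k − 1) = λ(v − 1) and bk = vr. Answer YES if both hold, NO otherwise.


Condition (i): r(k − 1) = 124·2 = 248; λ(v − 1) = 3·80 = 240. Match? NO.
Condition (ii): bk = 3240·3 = 9720; vr = 81·124 = 10044. Match? NO.
Both conditions hold? NO.

NO


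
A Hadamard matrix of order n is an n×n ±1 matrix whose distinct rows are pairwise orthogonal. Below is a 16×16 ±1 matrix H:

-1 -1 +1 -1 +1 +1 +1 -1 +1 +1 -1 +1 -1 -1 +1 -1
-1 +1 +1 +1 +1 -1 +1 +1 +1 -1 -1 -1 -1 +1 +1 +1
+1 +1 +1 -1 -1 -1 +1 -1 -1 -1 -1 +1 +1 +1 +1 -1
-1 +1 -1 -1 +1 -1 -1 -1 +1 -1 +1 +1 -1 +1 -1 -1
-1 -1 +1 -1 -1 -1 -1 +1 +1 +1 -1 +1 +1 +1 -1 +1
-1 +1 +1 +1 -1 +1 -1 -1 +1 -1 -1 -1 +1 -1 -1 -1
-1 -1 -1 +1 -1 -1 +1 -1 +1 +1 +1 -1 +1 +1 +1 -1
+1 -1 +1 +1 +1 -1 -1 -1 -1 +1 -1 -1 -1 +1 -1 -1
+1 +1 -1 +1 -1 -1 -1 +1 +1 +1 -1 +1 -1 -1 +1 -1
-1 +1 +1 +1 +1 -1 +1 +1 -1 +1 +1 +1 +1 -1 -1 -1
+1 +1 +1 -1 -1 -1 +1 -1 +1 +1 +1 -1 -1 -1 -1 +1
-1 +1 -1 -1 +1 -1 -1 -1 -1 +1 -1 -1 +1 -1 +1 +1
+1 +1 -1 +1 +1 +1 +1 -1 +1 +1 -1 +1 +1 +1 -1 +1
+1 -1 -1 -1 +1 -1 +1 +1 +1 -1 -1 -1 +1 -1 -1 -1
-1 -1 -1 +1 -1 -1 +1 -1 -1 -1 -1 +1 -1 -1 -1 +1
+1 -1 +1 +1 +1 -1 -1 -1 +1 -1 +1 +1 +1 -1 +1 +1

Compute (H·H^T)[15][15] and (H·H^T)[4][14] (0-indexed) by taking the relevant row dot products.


Row 4 of H: [-1, -1, 1, -1, -1, -1, -1, 1, 1, 1, -1, 1, 1, 1, -1, 1].
Row 14 of H: [-1, -1, -1, 1, -1, -1, 1, -1, -1, -1, -1, 1, -1, -1, -1, 1].
Row 15 of H: [1, -1, 1, 1, 1, -1, -1, -1, 1, -1, 1, 1, 1, -1, 1, 1].
(H·H^T)[15][15] = Σ_j H[15][j]·H[15][j] = (1)² + (-1)² + (1)² + (1)² + (1)² + (-1)² + (-1)² + (-1)² + (1)² + (-1)² + (1)² + (1)² + (1)² + (-1)² + (1)² + (1)² = 1 + 1 + 1 + 1 + 1 + 1 + 1 + 1 + 1 + 1 + 1 + 1 + 1 + 1 + 1 + 1 = 16.
(H·H^T)[4][14] = Σ_j H[4][j]·H[14][j] = (-1)·(-1) + (-1)·(-1) + (1)·(-1) + (-1)·(1) + (-1)·(-1) + (-1)·(-1) + (-1)·(1) + (1)·(-1) + (1)·(-1) + (1)·(-1) + (-1)·(-1) + (1)·(1) + (1)·(-1) + (1)·(-1) + (-1)·(-1) + (1)·(1) = 1 + 1 + -1 + -1 + 1 + 1 + -1 + -1 + -1 + -1 + 1 + 1 + -1 + -1 + 1 + 1 = 0.
So rows 4 and 14 are orthogonal; the diagonal entry equals n = 16.

(15,15) entry = 16; (4,14) entry = 0.


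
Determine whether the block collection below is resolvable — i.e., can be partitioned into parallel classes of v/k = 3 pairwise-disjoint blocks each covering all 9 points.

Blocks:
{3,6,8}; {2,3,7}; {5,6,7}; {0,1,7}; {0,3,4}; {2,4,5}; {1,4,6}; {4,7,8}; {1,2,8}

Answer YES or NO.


v = 9, block size k = 3, number of blocks = 9.
For resolvability, blocks must partition into parallel classes of size v/k = 3.
Total blocks must therefore be a multiple of 3: 9 = 3·3 + 0 ⇒ divisible ✓.
Consider block {2,3,7}. The only other block(s) in the collection disjoint from it are {1,4,6} — just 1 block(s). Any parallel class containing {2,3,7} would need 2 other blocks each disjoint from it, so no parallel class of size 3 can contain {2,3,7}.
Since every block must belong to some parallel class in a resolution, the collection cannot be partitioned into parallel classes.
Resolvable? NO.

NO


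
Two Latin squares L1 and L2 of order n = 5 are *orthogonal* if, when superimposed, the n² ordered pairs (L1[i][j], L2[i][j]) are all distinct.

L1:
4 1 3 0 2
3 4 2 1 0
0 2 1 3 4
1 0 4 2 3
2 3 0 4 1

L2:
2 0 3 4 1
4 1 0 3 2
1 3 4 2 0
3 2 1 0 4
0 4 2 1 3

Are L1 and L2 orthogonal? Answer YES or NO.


Form the n² = 25 superimposed pairs (L1[i][j], L2[i][j]), row by row (rows and columns indexed from 0):
row 0: (4,2) (1,0) (3,3) (0,4) (2,1)
row 1: (3,4) (4,1) (2,0) (1,3) (0,2)
row 2: (0,1) (2,3) (1,4) (3,2) (4,0)
row 3: (1,3) (0,2) (4,1) (2,0) (3,4)
row 4: (2,0) (3,4) (0,2) (4,1) (1,3)
Orthogonality requires all 25 pairs distinct.
But the pair (1,3) repeats: cell (1,3) has L1 = 1, L2 = 3, and cell (3,0) has L1 = 1, L2 = 3.
A repeated pair means some other pair never occurs (only 15 distinct pairs out of 25), so the squares are not orthogonal.
Conclusion: NO.

NO


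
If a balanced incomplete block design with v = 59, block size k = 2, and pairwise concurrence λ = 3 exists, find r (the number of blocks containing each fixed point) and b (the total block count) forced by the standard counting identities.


Any 2-(v, k, λ) BIBD satisfies two necessary conditions:
  (i)  Each point sits in r blocks, and counting incidences through any fixed point gives r(k − 1) = λ(v − 1), so r = λ(v − 1)/(k − 1).
  (ii) Total incidences bk = vr, so b = vr/k.
Step 1: r = λ(v − 1)/(k − 1) = 3·(59 − 1)/(2 − 1) = 3·58/1 = 174/1 = 174.
Step 2: b = vr/k = 59·174/2 = 10266/2 = 5133.
Check integrality: r = 174 ∈ Z ✓, b = 5133 ∈ Z ✓.
(These identities are necessary conditions: they determine r and b for any design with these parameters, but do not by themselves prove that one exists.)

r = 174, b = 5133.


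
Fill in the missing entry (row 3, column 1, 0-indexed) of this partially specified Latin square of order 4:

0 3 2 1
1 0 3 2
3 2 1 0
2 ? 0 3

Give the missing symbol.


Row 3 contains symbols [0, 2, 3] — missing [1].
Column 1 contains symbols [0, 2, 3] — missing [1].
The missing symbol must appear in both missing sets; intersection = [1].
Therefore the hidden value is 1.

Missing value = 1.


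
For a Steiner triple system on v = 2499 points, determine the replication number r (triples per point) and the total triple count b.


An STS(v) is a 2-(v, 3, 1) BIBD: block size k = 3, λ = 1.
Replication: r(k − 1) = λ(v − 1) ⇒ r·2 = 2499 − 1 = 2498 ⇒ r = 1249.
Block count: b = v(v − 1)/6 = 2499·2498/6 = 6242502/6 = 1040417.

r = 1249, b = 1040417.


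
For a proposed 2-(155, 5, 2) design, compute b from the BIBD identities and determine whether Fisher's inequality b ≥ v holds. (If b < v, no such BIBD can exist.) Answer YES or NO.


b = λv(v − 1)/(k(k − 1)) = 2·155·154/(5·4) = 47740/20 = 2387.
Compare with v = 155: b ≥ v, so Fisher's inequality holds.

YES


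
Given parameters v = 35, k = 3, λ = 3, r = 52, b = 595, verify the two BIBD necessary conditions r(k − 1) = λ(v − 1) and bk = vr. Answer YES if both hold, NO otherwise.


Condition (i): r(k − 1) = 52·2 = 104; λ(v − 1) = 3·34 = 102. Match? NO.
Condition (ii): bk = 595·3 = 1785; vr = 35·52 = 1820. Match? NO.
Both conditions hold? NO.

NO


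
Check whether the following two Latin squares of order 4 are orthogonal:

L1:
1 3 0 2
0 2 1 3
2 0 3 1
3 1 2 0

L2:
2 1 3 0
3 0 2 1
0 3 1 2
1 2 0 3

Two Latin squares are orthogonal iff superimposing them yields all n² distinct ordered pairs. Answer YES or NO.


Form the n² = 16 superimposed pairs (L1[i][j], L2[i][j]), row by row (rows and columns indexed from 0):
row 0: (1,2) (3,1) (0,3) (2,0)
row 1: (0,3) (2,0) (1,2) (3,1)
row 2: (2,0) (0,3) (3,1) (1,2)
row 3: (3,1) (1,2) (2,0) (0,3)
Orthogonality requires all 16 pairs distinct.
But the pair (0,3) repeats: cell (0,2) has L1 = 0, L2 = 3, and cell (1,0) has L1 = 0, L2 = 3.
A repeated pair means some other pair never occurs (only 4 distinct pairs out of 16), so the squares are not orthogonal.
Conclusion: NO.

NO


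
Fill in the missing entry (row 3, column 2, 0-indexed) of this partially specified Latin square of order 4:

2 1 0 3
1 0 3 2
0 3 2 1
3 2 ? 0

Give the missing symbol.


Row 3 contains symbols [0, 2, 3] — missing [1].
Column 2 contains symbols [0, 2, 3] — missing [1].
The missing symbol must appear in both missing sets; intersection = [1].
Therefore the hidden value is 1.

Missing value = 1.


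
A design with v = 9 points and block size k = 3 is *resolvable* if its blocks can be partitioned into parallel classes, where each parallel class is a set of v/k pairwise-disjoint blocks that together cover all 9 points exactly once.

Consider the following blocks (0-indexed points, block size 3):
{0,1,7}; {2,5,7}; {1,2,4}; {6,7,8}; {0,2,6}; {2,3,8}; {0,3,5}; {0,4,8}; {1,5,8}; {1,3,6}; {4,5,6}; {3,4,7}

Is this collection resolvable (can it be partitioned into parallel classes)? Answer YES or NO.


v = 9, block size k = 3, number of blocks = 12.
For resolvability, blocks must partition into parallel classes of size v/k = 3.
Total blocks must therefore be a multiple of 3: 12 = 3·4 + 0 ⇒ divisible ✓.
Greedy packing gives 4 candidate class(es). Each should be a full parallel class (size 3, covers all 9 points).
  Class 1 (3 blocks): {0,1,7}; {2,3,8}; {4,5,6}. Points covered: [0, 1, 2, 3, 4, 5, 6, 7, 8].
  Class 2 (3 blocks): {2,5,7}; {0,4,8}; {1,3,6}. Points covered: [0, 1, 2, 3, 4, 5, 6, 7, 8].
  Class 3 (3 blocks): {1,2,4}; {6,7,8}; {0,3,5}. Points covered: [0, 1, 2, 3, 4, 5, 6, 7, 8].
  Class 4 (3 blocks): {0,2,6}; {1,5,8}; {3,4,7}. Points covered: [0, 1, 2, 3, 4, 5, 6, 7, 8].
All classes full (size 3)? YES. All classes cover every point? YES.
Resolvable? YES.

YES


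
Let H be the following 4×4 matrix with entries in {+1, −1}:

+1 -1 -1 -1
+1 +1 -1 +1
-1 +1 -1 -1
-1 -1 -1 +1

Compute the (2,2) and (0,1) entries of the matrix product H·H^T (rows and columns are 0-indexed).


Row 0 of H: [1, -1, -1, -1].
Row 1 of H: [1, 1, -1, 1].
Row 2 of H: [-1, 1, -1, -1].
(H·H^T)[2][2] = Σ_j H[2][j]·H[2][j] = (-1)² + (1)² + (-1)² + (-1)² = 1 + 1 + 1 + 1 = 4.
(H·H^T)[0][1] = Σ_j H[0][j]·H[1][j] = (1)·(1) + (-1)·(1) + (-1)·(-1) + (-1)·(1) = 1 + -1 + 1 + -1 = 0.
So rows 0 and 1 are orthogonal; the diagonal entry equals n = 4.

(2,2) entry = 4; (0,1) entry = 0.


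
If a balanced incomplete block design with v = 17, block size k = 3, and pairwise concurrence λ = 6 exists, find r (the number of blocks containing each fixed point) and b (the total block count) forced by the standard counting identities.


Any 2-(v, k, λ) BIBD satisfies two necessary conditions:
  (i)  Each point sits in r blocks, and counting incidences through any fixed point gives r(k − 1) = λ(v − 1), so r = λ(v − 1)/(k − 1).
  (ii) Total incidences bk = vr, so b = vr/k.
Step 1: r = λ(v − 1)/(k − 1) = 6·(17 − 1)/(3 − 1) = 6·16/2 = 96/2 = 48.
Step 2: b = vr/k = 17·48/3 = 816/3 = 272.
Check integrality: r = 48 ∈ Z ✓, b = 272 ∈ Z ✓.
(These identities are necessary conditions: they determine r and b for any design with these parameters, but do not by themselves prove that one exists.)

r = 48, b = 272.


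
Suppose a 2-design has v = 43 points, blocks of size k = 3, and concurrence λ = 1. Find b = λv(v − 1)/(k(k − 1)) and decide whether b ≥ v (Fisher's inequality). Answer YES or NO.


r = λ(v − 1)/(k − 1) = 1·42/2 = 21.
b = vr/k = 43·21/3 = 301.
Fisher's inequality: b ≥ v ⇔ 301 ≥ 43? YES.

YES


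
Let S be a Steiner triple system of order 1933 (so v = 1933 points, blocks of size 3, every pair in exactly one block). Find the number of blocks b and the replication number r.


An STS(v) is a 2-(v, 3, 1) BIBD: block size k = 3, λ = 1.
Replication: r(k − 1) = λ(v − 1) ⇒ r·2 = 1933 − 1 = 1932 ⇒ r = 966.
Block count: bk = vr ⇒ b·3 = 1933·966 = 1867278 ⇒ b = 622426.

r = 966, b = 622426.


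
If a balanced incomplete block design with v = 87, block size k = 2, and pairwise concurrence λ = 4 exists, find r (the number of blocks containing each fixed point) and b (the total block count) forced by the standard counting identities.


Any 2-(v, k, λ) BIBD satisfies two necessary conditions:
  (i)  Each point sits in r blocks, and counting incidences through any fixed point gives r(k − 1) = λ(v − 1), so r = λ(v − 1)/(k − 1).
  (ii) Total incidences bk = vr, so b = vr/k.
Step 1: r = λ(v − 1)/(k − 1) = 4·(87 − 1)/(2 − 1) = 4·86/1 = 344/1 = 344.
Step 2: b = vr/k = 87·344/2 = 29928/2 = 14964.
Check integrality: r = 344 ∈ Z ✓, b = 14964 ∈ Z ✓.
(These identities are necessary conditions: they determine r and b for any design with these parameters, but do not by themselves prove that one exists.)

r = 344, b = 14964.


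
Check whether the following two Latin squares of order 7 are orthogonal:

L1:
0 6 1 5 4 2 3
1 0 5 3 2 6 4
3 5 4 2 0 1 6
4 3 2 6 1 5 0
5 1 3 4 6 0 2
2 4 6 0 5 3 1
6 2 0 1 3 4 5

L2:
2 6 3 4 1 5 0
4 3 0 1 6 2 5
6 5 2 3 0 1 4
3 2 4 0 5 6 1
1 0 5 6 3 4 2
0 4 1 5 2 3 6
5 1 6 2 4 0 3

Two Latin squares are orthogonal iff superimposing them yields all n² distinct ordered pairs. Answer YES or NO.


Form the n² = 49 superimposed pairs (L1[i][j], L2[i][j]), row by row (rows and columns indexed from 0):
row 0: (0,2) (6,6) (1,3) (5,4) (4,1) (2,5) (3,0)
row 1: (1,4) (0,3) (5,0) (3,1) (2,6) (6,2) (4,5)
row 2: (3,6) (5,5) (4,2) (2,3) (0,0) (1,1) (6,4)
row 3: (4,3) (3,2) (2,4) (6,0) (1,5) (5,6) (0,1)
row 4: (5,1) (1,0) (3,5) (4,6) (6,3) (0,4) (2,2)
row 5: (2,0) (4,4) (6,1) (0,5) (5,2) (3,3) (1,6)
row 6: (6,5) (2,1) (0,6) (1,2) (3,4) (4,0) (5,3)
Orthogonality requires all 49 pairs distinct.
Check by first coordinate: for each symbol s of L1, list the L2 entries in the n cells where L1 = s; they must all differ.
  L1 = 0: L2 entries (in reading order) 2, 3, 0, 1, 4, 5, 6 — all 7 distinct ✓
  L1 = 1: L2 entries (in reading order) 3, 4, 1, 5, 0, 6, 2 — all 7 distinct ✓
  L1 = 2: L2 entries (in reading order) 5, 6, 3, 4, 2, 0, 1 — all 7 distinct ✓
  L1 = 3: L2 entries (in reading order) 0, 1, 6, 2, 5, 3, 4 — all 7 distinct ✓
  L1 = 4: L2 entries (in reading order) 1, 5, 2, 3, 6, 4, 0 — all 7 distinct ✓
  L1 = 5: L2 entries (in reading order) 4, 0, 5, 6, 1, 2, 3 — all 7 distinct ✓
  L1 = 6: L2 entries (in reading order) 6, 2, 4, 0, 3, 1, 5 — all 7 distinct ✓
Every symbol of L1 meets every symbol of L2 exactly once, so all 49 pairs are distinct (49 of 49).
Conclusion: YES.

YES


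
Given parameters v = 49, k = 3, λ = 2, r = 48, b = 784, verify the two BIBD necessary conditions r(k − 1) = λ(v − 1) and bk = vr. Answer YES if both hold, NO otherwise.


Condition (i): r(k − 1) = 48·2 = 96; λ(v − 1) = 2·48 = 96. Match? YES.
Condition (ii): bk = 784·3 = 2352; vr = 49·48 = 2352. Match? YES.
Both conditions hold? YES.

YES


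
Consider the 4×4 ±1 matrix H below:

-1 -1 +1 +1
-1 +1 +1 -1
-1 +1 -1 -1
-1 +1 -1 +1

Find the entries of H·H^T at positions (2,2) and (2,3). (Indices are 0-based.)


Row 2 of H: [-1, 1, -1, -1].
Row 3 of H: [-1, 1, -1, 1].
(H·H^T)[2][2] = Σ_j H[2][j]·H[2][j] = (-1)² + (1)² + (-1)² + (-1)² = 1 + 1 + 1 + 1 = 4.
(H·H^T)[2][3] = Σ_j H[2][j]·H[3][j] = (-1)·(-1) + (1)·(1) + (-1)·(-1) + (-1)·(1) = 1 + 1 + 1 + -1 = 2.
Rows 2 and 3 are not orthogonal (dot product = 2 ≠ 0), so H is not a Hadamard matrix.

(2,2) entry = 4; (2,3) entry = 2.


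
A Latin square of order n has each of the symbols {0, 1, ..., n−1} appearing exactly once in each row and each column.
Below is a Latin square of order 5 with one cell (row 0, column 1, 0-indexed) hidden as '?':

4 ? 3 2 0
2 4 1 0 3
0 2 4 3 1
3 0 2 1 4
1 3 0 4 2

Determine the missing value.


Row 0 contains symbols [0, 2, 3, 4] — missing [1].
Column 1 contains symbols [0, 2, 3, 4] — missing [1].
The missing symbol must appear in both missing sets; intersection = [1].
Therefore the hidden value is 1.

Missing value = 1.


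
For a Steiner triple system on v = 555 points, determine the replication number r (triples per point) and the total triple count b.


An STS(v) is a 2-(v, 3, 1) BIBD: block size k = 3, λ = 1.
Replication: r(k − 1) = λ(v − 1) ⇒ r·2 = 555 − 1 = 554 ⇒ r = 277.
Block count: b = v(v − 1)/6 = 555·554/6 = 307470/6 = 51245.
(Check via bk = vr: 51245·3 = 153735 = 555·277 = 153735 ✓.)

r = 277, b = 51245.


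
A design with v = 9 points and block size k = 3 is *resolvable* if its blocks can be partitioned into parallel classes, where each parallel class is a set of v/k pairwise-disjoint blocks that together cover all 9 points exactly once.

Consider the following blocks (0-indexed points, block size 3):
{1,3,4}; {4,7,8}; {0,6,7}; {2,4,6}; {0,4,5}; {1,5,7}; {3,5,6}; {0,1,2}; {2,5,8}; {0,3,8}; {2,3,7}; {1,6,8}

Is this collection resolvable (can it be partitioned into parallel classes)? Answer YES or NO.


v = 9, block size k = 3, number of blocks = 12.
For resolvability, blocks must partition into parallel classes of size v/k = 3.
Total blocks must therefore be a multiple of 3: 12 = 3·4 + 0 ⇒ divisible ✓.
Greedy packing gives 4 candidate class(es). Each should be a full parallel class (size 3, covers all 9 points).
  Class 1 (3 blocks): {1,3,4}; {0,6,7}; {2,5,8}. Points covered: [0, 1, 2, 3, 4, 5, 6, 7, 8].
  Class 2 (3 blocks): {4,7,8}; {3,5,6}; {0,1,2}. Points covered: [0, 1, 2, 3, 4, 5, 6, 7, 8].
  Class 3 (3 blocks): {2,4,6}; {1,5,7}; {0,3,8}. Points covered: [0, 1, 2, 3, 4, 5, 6, 7, 8].
  Class 4 (3 blocks): {0,4,5}; {2,3,7}; {1,6,8}. Points covered: [0, 1, 2, 3, 4, 5, 6, 7, 8].
All classes full (size 3)? YES. All classes cover every point? YES.
Resolvable? YES.

YES


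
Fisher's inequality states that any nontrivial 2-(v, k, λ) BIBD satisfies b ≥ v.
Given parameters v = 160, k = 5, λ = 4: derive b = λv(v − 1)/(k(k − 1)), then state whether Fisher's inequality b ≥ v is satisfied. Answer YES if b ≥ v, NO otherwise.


r = λ(v − 1)/(k − 1) = 4·159/4 = 159.
b = vr/k = 160·159/5 = 5088.
Fisher's inequality: b ≥ v ⇔ 5088 ≥ 160? YES.

YES


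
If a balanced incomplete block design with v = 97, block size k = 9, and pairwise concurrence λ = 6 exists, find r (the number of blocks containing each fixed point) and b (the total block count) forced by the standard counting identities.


Any 2-(v, k, λ) BIBD satisfies two necessary conditions:
  (i)  Each point sits in r blocks, and counting incidences through any fixed point gives r(k − 1) = λ(v − 1), so r = λ(v − 1)/(k − 1).
  (ii) Total incidences bk = vr, so b = vr/k.
Step 1: r = λ(v − 1)/(k − 1) = 6·(97 − 1)/(9 − 1) = 6·96/8 = 576/8 = 72.
Step 2: b = vr/k = 97·72/9 = 6984/9 = 776.
Check integrality: r = 72 ∈ Z ✓, b = 776 ∈ Z ✓.
(These identities are necessary conditions: they determine r and b for any design with these parameters, but do not by themselves prove that one exists.)

r = 72, b = 776.


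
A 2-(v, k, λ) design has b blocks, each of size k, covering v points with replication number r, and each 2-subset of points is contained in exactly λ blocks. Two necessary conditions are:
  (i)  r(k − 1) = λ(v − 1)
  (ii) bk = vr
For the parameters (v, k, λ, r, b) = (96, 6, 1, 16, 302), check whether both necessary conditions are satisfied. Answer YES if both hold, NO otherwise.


Condition (i): r(k − 1) = 16·5 = 80; λ(v − 1) = 1·95 = 95. Match? NO.
Condition (ii): bk = 302·6 = 1812; vr = 96·16 = 1536. Match? NO.
Both conditions hold? NO.

NO


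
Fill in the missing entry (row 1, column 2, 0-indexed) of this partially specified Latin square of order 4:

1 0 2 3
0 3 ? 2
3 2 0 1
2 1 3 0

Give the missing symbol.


Row 1 contains symbols [0, 2, 3] — missing [1].
Column 2 contains symbols [0, 2, 3] — missing [1].
The missing symbol must appear in both missing sets; intersection = [1].
Therefore the hidden value is 1.

Missing value = 1.


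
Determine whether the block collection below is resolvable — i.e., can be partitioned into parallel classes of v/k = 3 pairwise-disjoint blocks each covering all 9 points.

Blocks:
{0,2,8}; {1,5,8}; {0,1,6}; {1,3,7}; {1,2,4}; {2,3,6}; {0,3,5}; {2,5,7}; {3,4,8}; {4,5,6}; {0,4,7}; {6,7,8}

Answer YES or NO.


v = 9, block size k = 3, number of blocks = 12.
For resolvability, blocks must partition into parallel classes of size v/k = 3.
Total blocks must therefore be a multiple of 3: 12 = 3·4 + 0 ⇒ divisible ✓.
Greedy packing gives 4 candidate class(es). Each should be a full parallel class (size 3, covers all 9 points).
  Class 1 (3 blocks): {0,2,8}; {1,3,7}; {4,5,6}. Points covered: [0, 1, 2, 3, 4, 5, 6, 7, 8].
  Class 2 (3 blocks): {1,5,8}; {2,3,6}; {0,4,7}. Points covered: [0, 1, 2, 3, 4, 5, 6, 7, 8].
  Class 3 (3 blocks): {0,1,6}; {2,5,7}; {3,4,8}. Points covered: [0, 1, 2, 3, 4, 5, 6, 7, 8].
  Class 4 (3 blocks): {1,2,4}; {0,3,5}; {6,7,8}. Points covered: [0, 1, 2, 3, 4, 5, 6, 7, 8].
All classes full (size 3)? YES. All classes cover every point? YES.
Resolvable? YES.

YES


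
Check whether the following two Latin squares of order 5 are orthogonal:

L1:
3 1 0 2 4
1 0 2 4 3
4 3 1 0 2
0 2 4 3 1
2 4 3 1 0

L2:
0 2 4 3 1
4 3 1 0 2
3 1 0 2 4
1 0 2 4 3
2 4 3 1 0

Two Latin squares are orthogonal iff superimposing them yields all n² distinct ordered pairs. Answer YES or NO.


Form the n² = 25 superimposed pairs (L1[i][j], L2[i][j]), row by row (rows and columns indexed from 0):
row 0: (3,0) (1,2) (0,4) (2,3) (4,1)
row 1: (1,4) (0,3) (2,1) (4,0) (3,2)
row 2: (4,3) (3,1) (1,0) (0,2) (2,4)
row 3: (0,1) (2,0) (4,2) (3,4) (1,3)
row 4: (2,2) (4,4) (3,3) (1,1) (0,0)
Orthogonality requires all 25 pairs distinct.
Check by first coordinate: for each symbol s of L1, list the L2 entries in the n cells where L1 = s; they must all differ.
  L1 = 0: L2 entries (in reading order) 4, 3, 2, 1, 0 — all 5 distinct ✓
  L1 = 1: L2 entries (in reading order) 2, 4, 0, 3, 1 — all 5 distinct ✓
  L1 = 2: L2 entries (in reading order) 3, 1, 4, 0, 2 — all 5 distinct ✓
  L1 = 3: L2 entries (in reading order) 0, 2, 1, 4, 3 — all 5 distinct ✓
  L1 = 4: L2 entries (in reading order) 1, 0, 3, 2, 4 — all 5 distinct ✓
Every symbol of L1 meets every symbol of L2 exactly once, so all 25 pairs are distinct (25 of 25).
Conclusion: YES.

YES


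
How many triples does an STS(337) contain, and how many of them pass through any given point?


An STS(v) is a 2-(v, 3, 1) BIBD: block size k = 3, λ = 1.
Replication: r(k − 1) = λ(v − 1) ⇒ r·2 = 337 − 1 = 336 ⇒ r = 168.
Block count: b = v(v − 1)/6 = 337·336/6 = 113232/6 = 18872.
(Check via bk = vr: 18872·3 = 56616 = 337·168 = 56616 ✓.)

r = 168, b = 18872.


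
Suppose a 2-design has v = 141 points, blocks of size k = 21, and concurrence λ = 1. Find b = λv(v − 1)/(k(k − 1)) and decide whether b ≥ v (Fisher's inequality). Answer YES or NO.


b = λv(v − 1)/(k(k − 1)) = 1·141·140/(21·20) = 19740/420 = 47.
Compare with v = 141: b < v, so Fisher's inequality fails.

NO


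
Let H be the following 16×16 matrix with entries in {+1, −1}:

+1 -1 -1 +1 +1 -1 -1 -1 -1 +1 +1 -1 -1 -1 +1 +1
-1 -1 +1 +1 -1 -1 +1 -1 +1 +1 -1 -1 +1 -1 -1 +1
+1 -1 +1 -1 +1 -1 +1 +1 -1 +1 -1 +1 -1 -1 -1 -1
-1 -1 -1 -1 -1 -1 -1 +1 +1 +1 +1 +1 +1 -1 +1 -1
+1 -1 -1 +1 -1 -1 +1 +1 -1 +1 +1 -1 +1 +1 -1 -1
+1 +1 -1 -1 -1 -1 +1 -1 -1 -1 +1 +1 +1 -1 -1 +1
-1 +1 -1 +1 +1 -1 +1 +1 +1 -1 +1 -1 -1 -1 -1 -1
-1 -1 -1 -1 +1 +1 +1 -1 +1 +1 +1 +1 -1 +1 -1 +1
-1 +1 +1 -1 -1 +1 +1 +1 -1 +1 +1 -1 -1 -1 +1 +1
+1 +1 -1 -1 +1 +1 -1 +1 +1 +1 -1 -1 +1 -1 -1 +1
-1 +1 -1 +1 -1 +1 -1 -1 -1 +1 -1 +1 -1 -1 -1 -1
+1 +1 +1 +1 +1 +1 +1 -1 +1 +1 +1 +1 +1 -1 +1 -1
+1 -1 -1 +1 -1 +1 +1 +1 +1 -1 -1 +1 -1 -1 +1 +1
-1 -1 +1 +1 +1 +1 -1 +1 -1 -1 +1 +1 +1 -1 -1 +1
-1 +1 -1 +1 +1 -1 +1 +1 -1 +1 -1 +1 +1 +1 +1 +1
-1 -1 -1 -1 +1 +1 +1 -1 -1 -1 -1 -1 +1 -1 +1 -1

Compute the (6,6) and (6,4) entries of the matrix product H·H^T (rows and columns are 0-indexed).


Row 4 of H: [1, -1, -1, 1, -1, -1, 1, 1, -1, 1, 1, -1, 1, 1, -1, -1].
Row 6 of H: [-1, 1, -1, 1, 1, -1, 1, 1, 1, -1, 1, -1, -1, -1, -1, -1].
(H·H^T)[6][6] = Σ_j H[6][j]·H[6][j] = (-1)² + (1)² + (-1)² + (1)² + (1)² + (-1)² + (1)² + (1)² + (1)² + (-1)² + (1)² + (-1)² + (-1)² + (-1)² + (-1)² + (-1)² = 1 + 1 + 1 + 1 + 1 + 1 + 1 + 1 + 1 + 1 + 1 + 1 + 1 + 1 + 1 + 1 = 16.
(H·H^T)[6][4] = Σ_j H[6][j]·H[4][j] = (-1)·(1) + (1)·(-1) + (-1)·(-1) + (1)·(1) + (1)·(-1) + (-1)·(-1) + (1)·(1) + (1)·(1) + (1)·(-1) + (-1)·(1) + (1)·(1) + (-1)·(-1) + (-1)·(1) + (-1)·(1) + (-1)·(-1) + (-1)·(-1) = -1 + -1 + 1 + 1 + -1 + 1 + 1 + 1 + -1 + -1 + 1 + 1 + -1 + -1 + 1 + 1 = 2.
Rows 6 and 4 are not orthogonal (dot product = 2 ≠ 0), so H is not a Hadamard matrix.

(6,6) entry = 16; (6,4) entry = 2.


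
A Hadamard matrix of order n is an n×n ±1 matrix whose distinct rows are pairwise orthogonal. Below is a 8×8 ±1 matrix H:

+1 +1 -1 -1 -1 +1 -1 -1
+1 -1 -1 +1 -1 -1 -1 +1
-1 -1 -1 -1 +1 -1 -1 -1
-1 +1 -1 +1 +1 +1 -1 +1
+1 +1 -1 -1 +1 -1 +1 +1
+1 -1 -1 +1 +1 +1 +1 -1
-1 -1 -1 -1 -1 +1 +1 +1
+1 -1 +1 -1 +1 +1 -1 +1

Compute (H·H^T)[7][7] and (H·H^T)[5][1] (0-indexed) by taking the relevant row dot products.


Row 1 of H: [1, -1, -1, 1, -1, -1, -1, 1].
Row 5 of H: [1, -1, -1, 1, 1, 1, 1, -1].
Row 7 of H: [1, -1, 1, -1, 1, 1, -1, 1].
(H·H^T)[7][7] = Σ_j H[7][j]·H[7][j] = (1)² + (-1)² + (1)² + (-1)² + (1)² + (1)² + (-1)² + (1)² = 1 + 1 + 1 + 1 + 1 + 1 + 1 + 1 = 8.
(H·H^T)[5][1] = Σ_j H[5][j]·H[1][j] = (1)·(1) + (-1)·(-1) + (-1)·(-1) + (1)·(1) + (1)·(-1) + (1)·(-1) + (1)·(-1) + (-1)·(1) = 1 + 1 + 1 + 1 + -1 + -1 + -1 + -1 = 0.
So rows 5 and 1 are orthogonal; the diagonal entry equals n = 8.

(7,7) entry = 8; (5,1) entry = 0.


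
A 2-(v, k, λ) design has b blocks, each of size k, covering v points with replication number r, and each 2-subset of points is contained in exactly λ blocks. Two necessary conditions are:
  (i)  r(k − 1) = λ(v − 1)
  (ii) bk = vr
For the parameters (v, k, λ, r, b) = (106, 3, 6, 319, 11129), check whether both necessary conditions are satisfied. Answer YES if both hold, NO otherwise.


Condition (i): r(k − 1) = 319·2 = 638; λ(v − 1) = 6·105 = 630. Match? NO.
Condition (ii): bk = 11129·3 = 33387; vr = 106·319 = 33814. Match? NO.
Both conditions hold? NO.

NO


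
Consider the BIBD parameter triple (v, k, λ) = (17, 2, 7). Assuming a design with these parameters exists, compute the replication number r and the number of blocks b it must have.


Any 2-(v, k, λ) BIBD satisfies two necessary conditions:
  (i)  Each point sits in r blocks, and counting incidences through any fixed point gives r(k − 1) = λ(v − 1), so r = λ(v − 1)/(k − 1).
  (ii) Total incidences bk = vr, so b = vr/k.
Step 1: r = λ(v − 1)/(k − 1) = 7·(17 − 1)/(2 − 1) = 7·16/1 = 112/1 = 112.
Step 2: b = vr/k = 17·112/2 = 1904/2 = 952.
Check integrality: r = 112 ∈ Z ✓, b = 952 ∈ Z ✓.
(These identities are necessary conditions: they determine r and b for any design with these parameters, but do not by themselves prove that one exists.)

r = 112, b = 952.


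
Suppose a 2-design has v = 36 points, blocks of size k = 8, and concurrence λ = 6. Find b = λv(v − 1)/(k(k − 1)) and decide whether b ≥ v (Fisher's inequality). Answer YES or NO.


b = λv(v − 1)/(k(k − 1)) = 6·36·35/(8·7) = 7560/56 = 135.
Compare with v = 36: b ≥ v, so Fisher's inequality holds.

YES


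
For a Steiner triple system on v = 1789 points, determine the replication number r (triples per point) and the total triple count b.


An STS(v) is a 2-(v, 3, 1) BIBD: block size k = 3, λ = 1.
Replication: r(k − 1) = λ(v − 1) ⇒ r·2 = 1789 − 1 = 1788 ⇒ r = 894.
Block count: b = v(v − 1)/6 = 1789·1788/6 = 3198732/6 = 533122.

r = 894, b = 533122.


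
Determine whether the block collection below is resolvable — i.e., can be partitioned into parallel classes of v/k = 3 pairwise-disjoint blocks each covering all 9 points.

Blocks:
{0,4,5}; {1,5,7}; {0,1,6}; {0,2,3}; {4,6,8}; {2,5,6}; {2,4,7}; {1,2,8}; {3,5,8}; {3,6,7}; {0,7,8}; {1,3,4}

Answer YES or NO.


v = 9, block size k = 3, number of blocks = 12.
For resolvability, blocks must partition into parallel classes of size v/k = 3.
Total blocks must therefore be a multiple of 3: 12 = 3·4 + 0 ⇒ divisible ✓.
Greedy packing gives 4 candidate class(es). Each should be a full parallel class (size 3, covers all 9 points).
  Class 1 (3 blocks): {0,4,5}; {1,2,8}; {3,6,7}. Points covered: [0, 1, 2, 3, 4, 5, 6, 7, 8].
  Class 2 (3 blocks): {1,5,7}; {0,2,3}; {4,6,8}. Points covered: [0, 1, 2, 3, 4, 5, 6, 7, 8].
  Class 3 (3 blocks): {0,1,6}; {2,4,7}; {3,5,8}. Points covered: [0, 1, 2, 3, 4, 5, 6, 7, 8].
  Class 4 (3 blocks): {2,5,6}; {0,7,8}; {1,3,4}. Points covered: [0, 1, 2, 3, 4, 5, 6, 7, 8].
All classes full (size 3)? YES. All classes cover every point? YES.
Resolvable? YES.

YES


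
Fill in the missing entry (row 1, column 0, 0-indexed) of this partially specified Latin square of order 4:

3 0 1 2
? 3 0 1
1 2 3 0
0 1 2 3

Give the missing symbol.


Row 1 contains symbols [0, 1, 3] — missing [2].
Column 0 contains symbols [0, 1, 3] — missing [2].
The missing symbol must appear in both missing sets; intersection = [2].
Therefore the hidden value is 2.

Missing value = 2.


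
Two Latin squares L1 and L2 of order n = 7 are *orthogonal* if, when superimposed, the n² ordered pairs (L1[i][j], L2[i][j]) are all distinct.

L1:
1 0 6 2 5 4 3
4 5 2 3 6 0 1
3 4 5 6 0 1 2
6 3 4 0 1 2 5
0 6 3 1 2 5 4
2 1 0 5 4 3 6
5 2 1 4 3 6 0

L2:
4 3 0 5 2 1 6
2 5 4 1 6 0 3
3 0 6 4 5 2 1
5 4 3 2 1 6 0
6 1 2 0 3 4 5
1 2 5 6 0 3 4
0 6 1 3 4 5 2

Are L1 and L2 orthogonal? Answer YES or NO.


Form the n² = 49 superimposed pairs (L1[i][j], L2[i][j]), row by row (rows and columns indexed from 0):
row 0: (1,4) (0,3) (6,0) (2,5) (5,2) (4,1) (3,6)
row 1: (4,2) (5,5) (2,4) (3,1) (6,6) (0,0) (1,3)
row 2: (3,3) (4,0) (5,6) (6,4) (0,5) (1,2) (2,1)
row 3: (6,5) (3,4) (4,3) (0,2) (1,1) (2,6) (5,0)
row 4: (0,6) (6,1) (3,2) (1,0) (2,3) (5,4) (4,5)
row 5: (2,1) (1,2) (0,5) (5,6) (4,0) (3,3) (6,4)
row 6: (5,0) (2,6) (1,1) (4,3) (3,4) (6,5) (0,2)
Orthogonality requires all 49 pairs distinct.
But the pair (2,1) repeats: cell (2,6) has L1 = 2, L2 = 1, and cell (5,0) has L1 = 2, L2 = 1.
A repeated pair means some other pair never occurs (only 35 distinct pairs out of 49), so the squares are not orthogonal.
Conclusion: NO.

NO


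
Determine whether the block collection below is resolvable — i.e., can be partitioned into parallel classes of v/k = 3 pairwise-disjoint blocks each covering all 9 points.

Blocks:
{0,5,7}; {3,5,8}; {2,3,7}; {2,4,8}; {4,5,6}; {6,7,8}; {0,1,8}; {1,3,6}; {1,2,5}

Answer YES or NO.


v = 9, block size k = 3, number of blocks = 9.
For resolvability, blocks must partition into parallel classes of size v/k = 3.
Total blocks must therefore be a multiple of 3: 9 = 3·3 + 0 ⇒ divisible ✓.
Consider block {3,5,8}. It intersects every other block in the collection, so no parallel class of size 3 can contain it.
Since every block must belong to some parallel class in a resolution, the collection cannot be partitioned into parallel classes.
Resolvable? NO.

NO
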